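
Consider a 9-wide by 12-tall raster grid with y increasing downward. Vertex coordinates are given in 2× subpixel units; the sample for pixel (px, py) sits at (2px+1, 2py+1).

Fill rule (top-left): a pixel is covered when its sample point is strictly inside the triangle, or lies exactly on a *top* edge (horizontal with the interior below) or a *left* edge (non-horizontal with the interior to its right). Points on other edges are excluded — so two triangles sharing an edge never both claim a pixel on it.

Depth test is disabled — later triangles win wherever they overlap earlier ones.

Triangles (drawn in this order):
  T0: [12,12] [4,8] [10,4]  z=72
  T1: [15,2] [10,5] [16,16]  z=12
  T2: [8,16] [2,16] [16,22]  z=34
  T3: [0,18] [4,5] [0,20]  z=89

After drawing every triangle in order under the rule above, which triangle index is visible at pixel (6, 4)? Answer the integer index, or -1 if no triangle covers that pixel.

T0:
  2·area = 56
  edge (12, 12)→(4, 8): d=(-8,-4) top-left  bias=+0
  edge (4, 8)→(10, 4): d=(6,-4) top-left  bias=+0
  edge (10, 4)→(12, 12): d=(2,8) right/bottom  bias=-1
    (4,2)@(9, 5): e=[44,2,10] → █
    (5,2)@(11, 5): e=[52,10,-6] → ·
    (3,3)@(7, 7): e=[20,6,30] → █
    (5,3)@(11, 7): e=[36,22,-2] → ·
    (3,4)@(7, 9): e=[4,18,34] → █
    (5,4)@(11, 9): e=[20,34,2] → █
    (6,4)@(13, 9): e=[28,42,-14] → ·
    (3,5)@(7, 11): e=[-12,30,38] → ·
    (4,5)@(9, 11): e=[-4,38,22] → ·
    (5,5)@(11, 11): e=[4,46,6] → █
    (6,5)@(13, 11): e=[12,54,-10] → ·
    (5,6)@(11, 13): e=[-12,58,10] → ·
  covered (7 px):
    · · · · · · · · ·
    · · · · · · · · ·
    · · · · █ · · · ·
    · · · █ █ · · · ·
    · · · █ █ █ · · ·
    · · · · · █ · · ·
    · · · · · · · · ·
    · · · · · · · · ·
    · · · · · · · · ·
    · · · · · · · · ·
    · · · · · · · · ·
    · · · · · · · · ·
T1:
  2·area = 73  (B↔C swapped to make it positive)
  edge (15, 2)→(16, 16): d=(1,14) right/bottom  bias=-1
  edge (16, 16)→(10, 5): d=(-6,-11) top-left  bias=+0
  edge (10, 5)→(15, 2): d=(5,-3) top-left  bias=+0
    (7,1)@(15, 3): e=[1,67,5] → █
    (8,1)@(17, 3): e=[-27,89,11] → ·
    (5,2)@(11, 5): e=[59,11,3] → █
    (6,2)@(13, 5): e=[31,33,9] → █
    (8,2)@(17, 5): e=[-25,77,21] → ·
    (5,3)@(11, 7): e=[61,-1,13] → ·
    (6,3)@(13, 7): e=[33,21,19] → █
    (8,3)@(17, 7): e=[-23,65,31] → ·
    (6,4)@(13, 9): e=[35,9,29] → █
    (8,4)@(17, 9): e=[-21,53,41] → ·
    (6,5)@(13, 11): e=[37,-3,39] → ·
    (7,5)@(15, 11): e=[9,19,45] → █
  covered (10 px):
    · · · · · · · · ·
    · · · · · · · █ ·
    · · · · · █ █ █ ·
    · · · · · · █ █ ·
    · · · · · · █ █ ·
    · · · · · · · █ ·
    · · · · · · · █ ·
    · · · · · · · · ·
    · · · · · · · · ·
    · · · · · · · · ·
    · · · · · · · · ·
    · · · · · · · · ·
T2:
  2·area = 36  (B↔C swapped to make it positive)
  edge (8, 16)→(16, 22): d=(8,6) right/bottom  bias=-1
  edge (16, 22)→(2, 16): d=(-14,-6) top-left  bias=+0
  edge (2, 16)→(8, 16): d=(6,0) top-left  bias=+0
    (2,8)@(5, 17): e=[26,4,6] → █
    (3,8)@(7, 17): e=[14,16,6] → █
    (4,8)@(9, 17): e=[2,28,6] → █
    (5,8)@(11, 17): e=[-10,40,6] → ·
    (2,9)@(5, 19): e=[42,-24,18] → ·
    (3,9)@(7, 19): e=[30,-12,18] → ·
    (4,9)@(9, 19): e=[18,0,18] → █  [on edge]
    (5,9)@(11, 19): e=[6,12,18] → █
    (6,9)@(13, 19): e=[-6,24,18] → ·
    (4,10)@(9, 21): e=[34,-28,30] → ·
    (5,10)@(11, 21): e=[22,-16,30] → ·
  covered (5 px):
    · · · · · · · · ·
    · · · · · · · · ·
    · · · · · · · · ·
    · · · · · · · · ·
    · · · · · · · · ·
    · · · · · · · · ·
    · · · · · · · · ·
    · · · · · · · · ·
    · · █ █ █ · · · ·
    · · · · █ █ · · ·
    · · · · · · · · ·
    · · · · · · · · ·
T3:
  2·area = 8
  edge (0, 18)→(4, 5): d=(4,-13) top-left  bias=+0
  edge (4, 5)→(0, 20): d=(-4,15) right/bottom  bias=-1
  edge (0, 20)→(0, 18): d=(0,-2) top-left  bias=+0
    (0,7)@(1, 15): e=[1,5,2] → █
    (1,7)@(3, 15): e=[27,-25,6] → ·
    (0,8)@(1, 17): e=[9,-3,2] → ·
  covered (1 px):
    · · · · · · · · ·
    · · · · · · · · ·
    · · · · · · · · ·
    · · · · · · · · ·
    · · · · · · · · ·
    · · · · · · · · ·
    · · · · · · · · ·
    █ · · · · · · · ·
    · · · · · · · · ·
    · · · · · · · · ·
    · · · · · · · · ·
    · · · · · · · · ·

Z-buffer (winner per pixel, '.' = empty):
  . . . . . . . . .
  . . . . . . . 1 .
  . . . . 0 1 1 1 .
  . . . 0 0 . 1 1 .
  . . . 0 0 0 1 1 .
  . . . . . 0 . 1 .
  . . . . . . . 1 .
  3 . . . . . . . .
  . . 2 2 2 . . . .
  . . . . 2 2 . . .
  . . . . . . . . .
  . . . . . . . . .

Answer: 1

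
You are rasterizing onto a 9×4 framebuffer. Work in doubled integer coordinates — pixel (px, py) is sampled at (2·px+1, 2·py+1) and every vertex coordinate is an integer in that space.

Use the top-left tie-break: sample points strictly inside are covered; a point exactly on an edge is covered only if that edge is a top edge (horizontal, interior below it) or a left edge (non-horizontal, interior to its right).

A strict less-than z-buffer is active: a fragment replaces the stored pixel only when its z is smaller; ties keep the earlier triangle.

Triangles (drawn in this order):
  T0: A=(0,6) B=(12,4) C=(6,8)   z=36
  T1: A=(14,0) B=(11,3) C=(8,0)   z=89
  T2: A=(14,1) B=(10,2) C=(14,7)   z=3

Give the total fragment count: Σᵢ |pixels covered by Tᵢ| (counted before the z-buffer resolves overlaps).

T0:
  2·area = 36
  edge (0, 6)→(12, 4): d=(12,-2) top-left  bias=+0
  edge (12, 4)→(6, 8): d=(-6,4) right/bottom  bias=-1
  edge (6, 8)→(0, 6): d=(-6,-2) top-left  bias=+0
    (3,2)@(7, 5): e=[2,14,20] → #
    (4,2)@(9, 5): e=[6,6,24] → #
    (5,2)@(11, 5): e=[10,-2,28] → ·
    (1,3)@(3, 7): e=[18,18,0] → #  [on edge]
    (2,3)@(5, 7): e=[22,10,4] → #
    (4,3)@(9, 7): e=[30,-6,12] → ·
  covered (5 px):
    · · · · · · · · ·
    · · · · · · · · ·
    · · · # # · · · ·
    · # # # · · · · ·
T1:
  2·area = 18
  edge (14, 0)→(11, 3): d=(-3,3) right/bottom  bias=-1
  edge (11, 3)→(8, 0): d=(-3,-3) top-left  bias=+0
  edge (8, 0)→(14, 0): d=(6,0) top-left  bias=+0
    (4,0)@(9, 1): e=[12,0,6] → #  [on edge]
    (5,0)@(11, 1): e=[6,6,6] → #
    (6,0)@(13, 1): e=[0,12,6] → ·  [on edge]
    (4,1)@(9, 3): e=[6,-6,18] → ·
    (5,1)@(11, 3): e=[0,0,18] → ·  [on edge]
    (4,2)@(9, 5): e=[0,-12,30] → ·  [on edge]
    (6,2)@(13, 5): e=[-12,0,30] → ·  [on edge]
    (3,3)@(7, 7): e=[0,-24,42] → ·  [on edge]
    (7,3)@(15, 7): e=[-24,0,42] → ·  [on edge]
  covered (2 px):
    · · · · # # · · ·
    · · · · · · · · ·
    · · · · · · · · ·
    · · · · · · · · ·
T2:
  2·area = 24  (B↔C swapped to make it positive)
  edge (14, 1)→(14, 7): d=(0,6) right/bottom  bias=-1
  edge (14, 7)→(10, 2): d=(-4,-5) top-left  bias=+0
  edge (10, 2)→(14, 1): d=(4,-1) top-left  bias=+0
    (5,1)@(11, 3): e=[18,1,5] → #
    (6,1)@(13, 3): e=[6,11,7] → #
    (7,1)@(15, 3): e=[-6,21,9] → ·
    (5,2)@(11, 5): e=[18,-7,13] → ·
    (6,2)@(13, 5): e=[6,3,15] → #
    (7,2)@(15, 5): e=[-6,13,17] → ·
    (6,3)@(13, 7): e=[6,-5,23] → ·
  covered (3 px):
    · · · · · · · · ·
    · · · · · # # · ·
    · · · · · · # · ·
    · · · · · · · · ·

Answer: 10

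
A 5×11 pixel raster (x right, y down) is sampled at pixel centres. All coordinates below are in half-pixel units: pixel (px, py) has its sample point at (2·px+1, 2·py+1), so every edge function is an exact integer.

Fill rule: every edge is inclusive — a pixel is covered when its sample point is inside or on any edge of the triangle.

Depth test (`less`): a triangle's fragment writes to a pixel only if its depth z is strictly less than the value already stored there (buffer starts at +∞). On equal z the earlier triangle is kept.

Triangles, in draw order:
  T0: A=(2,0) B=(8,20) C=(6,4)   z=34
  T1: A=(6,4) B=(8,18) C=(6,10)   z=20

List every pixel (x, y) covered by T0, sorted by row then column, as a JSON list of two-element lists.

T0:
  2·area = 56  (B↔C swapped to make it positive)
  edge (2, 0)→(6, 4): d=(4,4) inclusive
  edge (6, 4)→(8, 20): d=(2,16) inclusive
  edge (8, 20)→(2, 0): d=(-6,-20) inclusive
    (1,0)@(3, 1): e=[0,42,14] → █  [on edge]
    (2,0)@(5, 1): e=[-8,10,54] → ·
    (1,1)@(3, 3): e=[8,46,2] → █
    (2,1)@(5, 3): e=[0,14,42] → █  [on edge]
    (3,1)@(7, 3): e=[-8,-18,82] → ·
    (1,2)@(3, 5): e=[16,50,-10] → ·
    (2,2)@(5, 5): e=[8,18,30] → █
    (3,2)@(7, 5): e=[0,-14,70] → ·  [on edge]
    (2,3)@(5, 7): e=[16,22,18] → █
    (3,3)@(7, 7): e=[8,-10,58] → ·
    (4,3)@(9, 7): e=[0,-42,98] → ·  [on edge]
    (2,4)@(5, 9): e=[24,26,6] → █
  covered (8 px):
    · █ · · ·
    · █ █ · ·
    · · █ · ·
    · · █ · ·
    · · █ · ·
    · · · · ·
    · · · █ ·
    · · · █ ·
    · · · · ·
    · · · · ·
    · · · · ·
T1:
  2·area = 12
  edge (6, 4)→(8, 18): d=(2,14) inclusive
  edge (8, 18)→(6, 10): d=(-2,-8) inclusive
  edge (6, 10)→(6, 4): d=(0,-6) inclusive
    (3,5)@(7, 11): e=[0,6,6] → █  [on edge]
    (4,5)@(9, 11): e=[-28,22,18] → ·
    (3,6)@(7, 13): e=[4,2,6] → █
    (4,6)@(9, 13): e=[-24,18,18] → ·
    (3,7)@(7, 15): e=[8,-2,6] → ·
  covered (2 px):
    · · · · ·
    · · · · ·
    · · · · ·
    · · · · ·
    · · · · ·
    · · · █ ·
    · · · █ ·
    · · · · ·
    · · · · ·
    · · · · ·
    · · · · ·

Result: [[1,0],[1,1],[2,1],[2,2],[2,3],[2,4],[3,6],[3,7]]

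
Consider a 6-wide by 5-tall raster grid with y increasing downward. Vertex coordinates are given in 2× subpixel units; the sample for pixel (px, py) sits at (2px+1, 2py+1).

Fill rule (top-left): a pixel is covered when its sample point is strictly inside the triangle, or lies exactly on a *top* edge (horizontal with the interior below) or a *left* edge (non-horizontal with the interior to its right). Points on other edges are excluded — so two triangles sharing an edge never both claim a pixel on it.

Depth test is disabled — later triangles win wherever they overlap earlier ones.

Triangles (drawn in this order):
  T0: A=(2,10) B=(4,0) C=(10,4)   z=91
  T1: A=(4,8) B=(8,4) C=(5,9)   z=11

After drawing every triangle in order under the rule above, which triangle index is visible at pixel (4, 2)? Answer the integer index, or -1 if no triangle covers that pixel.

T0:
  2·area = 68
  edge (2, 10)→(4, 0): d=(2,-10) top-left  bias=+0
  edge (4, 0)→(10, 4): d=(6,4) right/bottom  bias=-1
  edge (10, 4)→(2, 10): d=(-8,6) right/bottom  bias=-1
    (2,0)@(5, 1): e=[12,2,54] → #
    (3,0)@(7, 1): e=[32,-6,42] → ·
    (2,1)@(5, 3): e=[16,14,38] → #
    (3,1)@(7, 3): e=[36,6,26] → #
    (4,1)@(9, 3): e=[56,-2,14] → ·
    (1,2)@(3, 5): e=[0,34,34] → #  [on edge]
    (4,2)@(9, 5): e=[60,10,-2] → ·
    (1,3)@(3, 7): e=[4,46,18] → #
    (3,3)@(7, 7): e=[44,30,-6] → ·
    (1,4)@(3, 9): e=[8,58,2] → #
    (2,4)@(5, 9): e=[28,50,-10] → ·
  covered (9 px):
    · · # · · ·
    · · # # · ·
    · # # # · ·
    · # # · · ·
    · # · · · ·
T1:
  2·area = 8
  edge (4, 8)→(8, 4): d=(4,-4) top-left  bias=+0
  edge (8, 4)→(5, 9): d=(-3,5) right/bottom  bias=-1
  edge (5, 9)→(4, 8): d=(-1,-1) top-left  bias=+0
    (5,0)@(11, 1): e=[0,-6,14] → ·  [on edge]
    (4,1)@(9, 3): e=[0,-2,10] → ·  [on edge]
    (0,2)@(1, 5): e=[-24,32,0] → ·  [on edge]
    (3,2)@(7, 5): e=[0,2,6] → #  [on edge]
    (4,2)@(9, 5): e=[8,-8,8] → ·
    (1,3)@(3, 7): e=[-8,16,0] → ·  [on edge]
    (2,3)@(5, 7): e=[0,6,2] → #  [on edge]
    (3,3)@(7, 7): e=[8,-4,4] → ·
    (1,4)@(3, 9): e=[0,10,-2] → ·  [on edge]
    (2,4)@(5, 9): e=[8,0,0] → ·  [on edge]
  covered (2 px):
    · · · · · ·
    · · · · · ·
    · · · # · ·
    · · # · · ·
    · · · · · ·

Z-buffer (winner per pixel, '.' = empty):
  . . 0 . . .
  . . 0 0 . .
  . 0 0 1 . .
  . 0 1 . . .
  . 0 . . . .

Final: -1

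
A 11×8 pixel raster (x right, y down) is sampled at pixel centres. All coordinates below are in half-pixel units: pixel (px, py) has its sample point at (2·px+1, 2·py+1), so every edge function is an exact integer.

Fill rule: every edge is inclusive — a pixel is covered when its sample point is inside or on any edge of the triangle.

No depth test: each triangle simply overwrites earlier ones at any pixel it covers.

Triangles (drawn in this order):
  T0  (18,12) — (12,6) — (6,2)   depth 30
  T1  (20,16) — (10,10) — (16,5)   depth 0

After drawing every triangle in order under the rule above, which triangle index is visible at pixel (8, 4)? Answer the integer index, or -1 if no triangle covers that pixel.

T0:
  2·area = 12  (B↔C swapped to make it positive)
  edge (18, 12)→(6, 2): d=(-12,-10) inclusive
  edge (6, 2)→(12, 6): d=(6,4) inclusive
  edge (12, 6)→(18, 12): d=(6,6) inclusive
    (3,0)@(7, 1): e=[22,-10,0] → .  [on edge]
    (4,1)@(9, 3): e=[18,-6,0] → .  [on edge]
    (5,2)@(11, 5): e=[14,-2,0] → .  [on edge]
    (6,3)@(13, 7): e=[10,2,0] → X  [on edge]
    (7,3)@(15, 7): e=[30,-6,-12] → .
    (6,4)@(13, 9): e=[-14,14,12] → .
    (7,4)@(15, 9): e=[6,6,0] → X  [on edge]
    (8,4)@(17, 9): e=[26,-2,-12] → .
    (7,5)@(15, 11): e=[-18,18,12] → .
    (8,5)@(17, 11): e=[2,10,0] → X  [on edge]
    (9,5)@(19, 11): e=[22,2,-12] → .
    (8,6)@(17, 13): e=[-22,22,12] → .
    (9,6)@(19, 13): e=[-2,14,0] → .  [on edge]
    (10,7)@(21, 15): e=[-6,18,0] → .  [on edge]
  covered (3 px):
    . . . . . . . . . . .
    . . . . . . . . . . .
    . . . . . . . . . . .
    . . . . . . X . . . .
    . . . . . . . X . . .
    . . . . . . . . X . .
    . . . . . . . . . . .
    . . . . . . . . . . .
T1:
  2·area = 86
  edge (20, 16)→(10, 10): d=(-10,-6) inclusive
  edge (10, 10)→(16, 5): d=(6,-5) inclusive
  edge (16, 5)→(20, 16): d=(4,11) inclusive
    (2,3)@(5, 7): e=[0,-43,129] → .  [on edge]
    (7,3)@(15, 7): e=[60,7,19] → X
    (8,3)@(17, 7): e=[72,17,-3] → .
    (6,4)@(13, 9): e=[28,9,49] → X
    (8,4)@(17, 9): e=[52,29,5] → X
    (9,4)@(19, 9): e=[64,39,-17] → .
    (6,5)@(13, 11): e=[8,21,57] → X
    (9,5)@(19, 11): e=[44,51,-9] → .
    (6,6)@(13, 13): e=[-12,33,65] → .
    (7,6)@(15, 13): e=[0,43,43] → X  [on edge]
    (9,6)@(19, 13): e=[24,63,-1] → .
    (7,7)@(15, 15): e=[-20,55,51] → .
  covered (10 px):
    . . . . . . . . . . .
    . . . . . . . . . . .
    . . . . . . . . . . .
    . . . . . . . X . . .
    . . . . . . X X X . .
    . . . . . . X X X . .
    . . . . . . . X X . .
    . . . . . . . . . X .

Z-buffer (winner per pixel, '.' = empty):
  . . . . . . . . . . .
  . . . . . . . . . . .
  . . . . . . . . . . .
  . . . . . . 0 1 . . .
  . . . . . . 1 1 1 . .
  . . . . . . 1 1 1 . .
  . . . . . . . 1 1 . .
  . . . . . . . . . 1 .

Final: 1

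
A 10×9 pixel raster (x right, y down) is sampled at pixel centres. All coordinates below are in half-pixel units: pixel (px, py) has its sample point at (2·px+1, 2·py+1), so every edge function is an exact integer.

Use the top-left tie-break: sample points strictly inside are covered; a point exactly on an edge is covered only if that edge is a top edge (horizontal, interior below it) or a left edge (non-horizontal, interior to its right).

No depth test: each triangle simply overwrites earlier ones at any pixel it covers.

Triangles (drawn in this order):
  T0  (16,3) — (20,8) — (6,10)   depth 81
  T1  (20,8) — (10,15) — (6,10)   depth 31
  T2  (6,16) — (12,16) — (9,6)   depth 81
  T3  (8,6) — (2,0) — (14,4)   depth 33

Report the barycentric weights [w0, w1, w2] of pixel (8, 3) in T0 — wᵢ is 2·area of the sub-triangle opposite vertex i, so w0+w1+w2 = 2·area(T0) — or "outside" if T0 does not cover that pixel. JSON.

T0:
  2·area = 78
  edge (16, 3)→(20, 8): d=(4,5) right/bottom  bias=-1
  edge (20, 8)→(6, 10): d=(-14,2) right/bottom  bias=-1
  edge (6, 10)→(16, 3): d=(10,-7) top-left  bias=+0
    (7,2)@(15, 5): e=[13,52,13] → #
    (8,2)@(17, 5): e=[3,48,27] → #
    (9,2)@(19, 5): e=[-7,44,41] → ·
    (5,3)@(11, 7): e=[41,32,5] → #
    (6,3)@(13, 7): e=[31,28,19] → #
    (9,3)@(19, 7): e=[1,16,61] → #
    (4,4)@(9, 9): e=[59,8,11] → #
    (6,4)@(13, 9): e=[39,0,39] → ·  [on edge]
    (7,4)@(15, 9): e=[29,-4,53] → ·
    (8,4)@(17, 9): e=[19,-8,67] → ·
    (9,4)@(19, 9): e=[9,-12,81] → ·
    (4,5)@(9, 11): e=[67,-20,31] → ·
  covered (9 px):
    · · · · · · · · · ·
    · · · · · · · · · ·
    · · · · · · · # # ·
    · · · · · # # # # #
    · · · · # # · · · ·
    · · · · · · · · · ·
    · · · · · · · · · ·
    · · · · · · · · · ·
    · · · · · · · · · ·
T1:
  2·area = 78
  edge (20, 8)→(10, 15): d=(-10,7) right/bottom  bias=-1
  edge (10, 15)→(6, 10): d=(-4,-5) top-left  bias=+0
  edge (6, 10)→(20, 8): d=(14,-2) top-left  bias=+0
    (6,4)@(13, 9): e=[39,39,0] → #  [on edge]
    (7,4)@(15, 9): e=[25,49,4] → #
    (8,4)@(17, 9): e=[11,59,8] → #
    (9,4)@(19, 9): e=[-3,69,12] → ·
    (3,5)@(7, 11): e=[61,1,16] → #
    (4,5)@(9, 11): e=[47,11,20] → #
    (5,5)@(11, 11): e=[33,21,24] → #
    (8,5)@(17, 11): e=[-9,51,36] → ·
    (3,6)@(7, 13): e=[41,-7,44] → ·
    (4,6)@(9, 13): e=[27,3,48] → #
    (6,6)@(13, 13): e=[-1,23,56] → ·
    (7,6)@(15, 13): e=[-15,33,60] → ·
  covered (10 px):
    · · · · · · · · · ·
    · · · · · · · · · ·
    · · · · · · · · · ·
    · · · · · · · · · ·
    · · · · · · # # # ·
    · · · # # # # # · ·
    · · · · # # · · · ·
    · · · · · · · · · ·
    · · · · · · · · · ·
T2:
  2·area = 60  (B↔C swapped to make it positive)
  edge (6, 16)→(9, 6): d=(3,-10) top-left  bias=+0
  edge (9, 6)→(12, 16): d=(3,10) right/bottom  bias=-1
  edge (12, 16)→(6, 16): d=(-6,0) right/bottom  bias=-1
    (4,3)@(9, 7): e=[3,3,54] → #
    (5,3)@(11, 7): e=[23,-17,54] → ·
    (4,4)@(9, 9): e=[9,9,42] → #
    (5,4)@(11, 9): e=[29,-11,42] → ·
    (4,5)@(9, 11): e=[15,15,30] → #
    (5,5)@(11, 11): e=[35,-5,30] → ·
    (3,6)@(7, 13): e=[1,41,18] → #
    (5,6)@(11, 13): e=[41,1,18] → #
    (6,6)@(13, 13): e=[61,-19,18] → ·
    (3,7)@(7, 15): e=[7,47,6] → #
    (6,7)@(13, 15): e=[67,-13,6] → ·
    (3,8)@(7, 17): e=[13,53,-6] → ·
  covered (9 px):
    · · · · · · · · · ·
    · · · · · · · · · ·
    · · · · · · · · · ·
    · · · · # · · · · ·
    · · · · # · · · · ·
    · · · · # · · · · ·
    · · · # # # · · · ·
    · · · # # # · · · ·
    · · · · · · · · · ·
T3:
  2·area = 48
  edge (8, 6)→(2, 0): d=(-6,-6) top-left  bias=+0
  edge (2, 0)→(14, 4): d=(12,4) right/bottom  bias=-1
  edge (14, 4)→(8, 6): d=(-6,2) right/bottom  bias=-1
    (1,0)@(3, 1): e=[0,8,40] → #  [on edge]
    (2,0)@(5, 1): e=[12,0,36] → ·  [on edge]
    (1,1)@(3, 3): e=[-12,32,28] → ·
    (2,1)@(5, 3): e=[0,24,24] → #  [on edge]
    (3,1)@(7, 3): e=[12,16,20] → #
    (4,1)@(9, 3): e=[24,8,16] → #
    (5,1)@(11, 3): e=[36,0,12] → ·  [on edge]
    (8,1)@(17, 3): e=[72,-24,0] → ·  [on edge]
    (2,2)@(5, 5): e=[-12,48,12] → ·
    (3,2)@(7, 5): e=[0,40,8] → #  [on edge]
    (5,2)@(11, 5): e=[24,24,0] → ·  [on edge]
    (8,2)@(17, 5): e=[60,0,-12] → ·  [on edge]
    (2,3)@(5, 7): e=[-24,72,0] → ·  [on edge]
    (4,3)@(9, 7): e=[0,56,-8] → ·  [on edge]
    (5,4)@(11, 9): e=[0,72,-24] → ·  [on edge]
    (6,5)@(13, 11): e=[0,88,-40] → ·  [on edge]
    (7,6)@(15, 13): e=[0,104,-56] → ·  [on edge]
    (8,7)@(17, 15): e=[0,120,-72] → ·  [on edge]
    (9,8)@(19, 17): e=[0,136,-88] → ·  [on edge]
  covered (6 px):
    · # · · · · · · · ·
    · · # # # · · · · ·
    · · · # # · · · · ·
    · · · · · · · · · ·
    · · · · · · · · · ·
    · · · · · · · · · ·
    · · · · · · · · · ·
    · · · · · · · · · ·
    · · · · · · · · · ·

Answer: [20,47,11]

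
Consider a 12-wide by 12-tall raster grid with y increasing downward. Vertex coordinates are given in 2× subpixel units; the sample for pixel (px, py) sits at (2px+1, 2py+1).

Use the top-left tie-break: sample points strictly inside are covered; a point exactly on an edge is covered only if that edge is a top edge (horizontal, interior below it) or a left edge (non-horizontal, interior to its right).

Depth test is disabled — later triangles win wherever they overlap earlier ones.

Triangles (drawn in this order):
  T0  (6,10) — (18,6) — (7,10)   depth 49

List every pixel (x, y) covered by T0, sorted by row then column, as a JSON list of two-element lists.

T0:
  2·area = 4
  edge (6, 10)→(18, 6): d=(12,-4) top-left  bias=+0
  edge (18, 6)→(7, 10): d=(-11,4) right/bottom  bias=-1
  edge (7, 10)→(6, 10): d=(-1,0) right/bottom  bias=-1
    (10,2)@(21, 5): e=[0,-1,5] → ·  [on edge]
    (7,3)@(15, 7): e=[0,1,3] → #  [on edge]
    (8,3)@(17, 7): e=[8,-7,3] → ·
    (4,4)@(9, 9): e=[0,3,1] → #  [on edge]
    (5,4)@(11, 9): e=[8,-5,1] → ·
    (7,4)@(15, 9): e=[24,-21,1] → ·
    (1,5)@(3, 11): e=[0,5,-1] → ·  [on edge]
    (4,5)@(9, 11): e=[24,-19,-1] → ·
  covered (2 px):
    · · · · · · · · · · · ·
    · · · · · · · · · · · ·
    · · · · · · · · · · · ·
    · · · · · · · # · · · ·
    · · · · # · · · · · · ·
    · · · · · · · · · · · ·
    · · · · · · · · · · · ·
    · · · · · · · · · · · ·
    · · · · · · · · · · · ·
    · · · · · · · · · · · ·
    · · · · · · · · · · · ·
    · · · · · · · · · · · ·

Answer: [[7,3],[4,4]]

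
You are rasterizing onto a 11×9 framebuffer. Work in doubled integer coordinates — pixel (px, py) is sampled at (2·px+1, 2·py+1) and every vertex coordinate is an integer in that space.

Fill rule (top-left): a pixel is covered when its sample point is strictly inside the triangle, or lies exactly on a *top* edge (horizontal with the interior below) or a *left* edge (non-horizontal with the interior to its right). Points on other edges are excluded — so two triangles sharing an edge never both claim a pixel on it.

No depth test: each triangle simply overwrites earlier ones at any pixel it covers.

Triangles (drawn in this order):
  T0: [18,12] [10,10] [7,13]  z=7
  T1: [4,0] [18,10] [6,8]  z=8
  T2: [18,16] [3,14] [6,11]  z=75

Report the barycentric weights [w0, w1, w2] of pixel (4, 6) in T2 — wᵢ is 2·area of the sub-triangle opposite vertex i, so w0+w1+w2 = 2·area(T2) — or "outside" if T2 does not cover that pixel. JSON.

T0:
  2·area = 30  (B↔C swapped to make it positive)
  edge (18, 12)→(7, 13): d=(-11,1) right/bottom  bias=-1
  edge (7, 13)→(10, 10): d=(3,-3) top-left  bias=+0
  edge (10, 10)→(18, 12): d=(8,2) right/bottom  bias=-1
    (9,0)@(19, 1): e=[120,0,-90] → ·  [on edge]
    (8,1)@(17, 3): e=[100,0,-70] → ·  [on edge]
    (7,2)@(15, 5): e=[80,0,-50] → ·  [on edge]
    (6,3)@(13, 7): e=[60,0,-30] → ·  [on edge]
    (5,4)@(11, 9): e=[40,0,-10] → ·  [on edge]
    (4,5)@(9, 11): e=[20,0,10] → #  [on edge]
    (5,5)@(11, 11): e=[18,6,6] → #
    (6,5)@(13, 11): e=[16,12,2] → #
    (7,5)@(15, 11): e=[14,18,-2] → ·
    (3,6)@(7, 13): e=[0,0,30] → ·  [on edge]
    (4,6)@(9, 13): e=[-2,6,26] → ·
    (5,6)@(11, 13): e=[-4,12,22] → ·
    (2,7)@(5, 15): e=[-20,0,50] → ·  [on edge]
    (1,8)@(3, 17): e=[-40,0,70] → ·  [on edge]
  covered (3 px):
    · · · · · · · · · · ·
    · · · · · · · · · · ·
    · · · · · · · · · · ·
    · · · · · · · · · · ·
    · · · · · · · · · · ·
    · · · · # # # · · · ·
    · · · · · · · · · · ·
    · · · · · · · · · · ·
    · · · · · · · · · · ·
T1:
  2·area = 92
  edge (4, 0)→(18, 10): d=(14,10) right/bottom  bias=-1
  edge (18, 10)→(6, 8): d=(-12,-2) top-left  bias=+0
  edge (6, 8)→(4, 0): d=(-2,-8) top-left  bias=+0
    (2,0)@(5, 1): e=[4,82,6] → #
    (3,0)@(7, 1): e=[-16,86,22] → ·
    (2,1)@(5, 3): e=[32,58,2] → #
    (3,1)@(7, 3): e=[12,62,18] → #
    (4,1)@(9, 3): e=[-8,66,34] → ·
    (2,2)@(5, 5): e=[60,34,-2] → ·
    (3,2)@(7, 5): e=[40,38,14] → #
    (4,2)@(9, 5): e=[20,42,30] → #
    (5,2)@(11, 5): e=[0,46,46] → ·  [on edge]
    (3,3)@(7, 7): e=[68,14,10] → #
    (5,3)@(11, 7): e=[28,22,42] → #
    (6,3)@(13, 7): e=[8,26,58] → #
  covered (11 px):
    · · # · · · · · · · ·
    · · # # · · · · · · ·
    · · · # # · · · · · ·
    · · · # # # # · · · ·
    · · · · · · # # · · ·
    · · · · · · · · · · ·
    · · · · · · · · · · ·
    · · · · · · · · · · ·
    · · · · · · · · · · ·
T2:
  2·area = 51
  edge (18, 16)→(3, 14): d=(-15,-2) top-left  bias=+0
  edge (3, 14)→(6, 11): d=(3,-3) top-left  bias=+0
  edge (6, 11)→(18, 16): d=(12,5) right/bottom  bias=-1
    (2,6)@(5, 13): e=[19,3,29] → #
    (3,6)@(7, 13): e=[23,9,19] → #
    (4,6)@(9, 13): e=[27,15,9] → #
    (5,6)@(11, 13): e=[31,21,-1] → ·
    (2,7)@(5, 15): e=[-11,9,53] → ·
    (3,7)@(7, 15): e=[-7,15,43] → ·
    (4,7)@(9, 15): e=[-3,21,33] → ·
    (5,7)@(11, 15): e=[1,27,23] → #
    (6,7)@(13, 15): e=[5,33,13] → #
    (7,7)@(15, 15): e=[9,39,3] → #
    (8,7)@(17, 15): e=[13,45,-7] → ·
    (5,8)@(11, 17): e=[-29,33,47] → ·
  covered (6 px):
    · · · · · · · · · · ·
    · · · · · · · · · · ·
    · · · · · · · · · · ·
    · · · · · · · · · · ·
    · · · · · · · · · · ·
    · · · · · · · · · · ·
    · · # # # · · · · · ·
    · · · · · # # # · · ·
    · · · · · · · · · · ·

Final: [15,9,27]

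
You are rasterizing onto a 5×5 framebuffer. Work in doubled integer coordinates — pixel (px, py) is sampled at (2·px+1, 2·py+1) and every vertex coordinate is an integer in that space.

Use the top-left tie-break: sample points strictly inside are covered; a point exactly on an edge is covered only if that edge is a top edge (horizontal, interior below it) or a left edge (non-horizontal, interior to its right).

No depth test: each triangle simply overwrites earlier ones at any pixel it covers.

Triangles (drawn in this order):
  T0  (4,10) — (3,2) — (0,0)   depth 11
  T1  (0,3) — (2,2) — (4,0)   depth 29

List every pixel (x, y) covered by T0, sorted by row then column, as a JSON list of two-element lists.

T0:
  2·area = 22  (B↔C swapped to make it positive)
  edge (4, 10)→(0, 0): d=(-4,-10) top-left  bias=+0
  edge (0, 0)→(3, 2): d=(3,2) right/bottom  bias=-1
  edge (3, 2)→(4, 10): d=(1,8) right/bottom  bias=-1
    (0,0)@(1, 1): e=[6,1,15] → X
    (1,0)@(3, 1): e=[26,-3,-1] → .
    (0,1)@(1, 3): e=[-2,7,17] → .
    (1,1)@(3, 3): e=[18,3,1] → X
    (2,1)@(5, 3): e=[38,-1,-15] → .
    (1,2)@(3, 5): e=[10,9,3] → X
    (2,2)@(5, 5): e=[30,5,-13] → .
    (1,3)@(3, 7): e=[2,15,5] → X
    (2,3)@(5, 7): e=[22,11,-11] → .
    (1,4)@(3, 9): e=[-6,21,7] → .
  covered (4 px):
    X . . . .
    . X . . .
    . X . . .
    . X . . .
    . . . . .
T1:
  2·area = 2  (B↔C swapped to make it positive)
  edge (0, 3)→(4, 0): d=(4,-3) top-left  bias=+0
  edge (4, 0)→(2, 2): d=(-2,2) right/bottom  bias=-1
  edge (2, 2)→(0, 3): d=(-2,1) right/bottom  bias=-1
    (1,0)@(3, 1): e=[1,0,1] → .  [on edge]
    (0,1)@(1, 3): e=[3,0,-1] → .  [on edge]
  covered (0 px):
    . . . . .
    . . . . .
    . . . . .
    . . . . .
    . . . . .

Answer: [[0,0],[1,1],[1,2],[1,3]]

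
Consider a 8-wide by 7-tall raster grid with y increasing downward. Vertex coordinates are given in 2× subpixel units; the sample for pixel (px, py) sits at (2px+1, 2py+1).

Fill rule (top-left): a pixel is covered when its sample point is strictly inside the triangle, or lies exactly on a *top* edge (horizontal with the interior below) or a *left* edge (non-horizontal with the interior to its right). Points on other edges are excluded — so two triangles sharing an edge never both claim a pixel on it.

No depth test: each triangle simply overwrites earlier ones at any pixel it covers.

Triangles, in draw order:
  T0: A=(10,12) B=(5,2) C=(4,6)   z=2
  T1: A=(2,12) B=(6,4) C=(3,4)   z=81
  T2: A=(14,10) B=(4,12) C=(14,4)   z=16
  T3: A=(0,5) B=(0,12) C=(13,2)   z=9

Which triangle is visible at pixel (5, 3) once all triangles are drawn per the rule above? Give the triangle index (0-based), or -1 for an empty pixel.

T0:
  2·area = 30  (B↔C swapped to make it positive)
  edge (10, 12)→(4, 6): d=(-6,-6) top-left  bias=+0
  edge (4, 6)→(5, 2): d=(1,-4) top-left  bias=+0
  edge (5, 2)→(10, 12): d=(5,10) right/bottom  bias=-1
    (0,1)@(1, 3): e=[0,-15,45] → .  [on edge]
    (2,1)@(5, 3): e=[24,1,5] → X
    (3,1)@(7, 3): e=[36,9,-15] → .
    (1,2)@(3, 5): e=[0,-5,35] → .  [on edge]
    (2,2)@(5, 5): e=[12,3,15] → X
    (3,2)@(7, 5): e=[24,11,-5] → .
    (2,3)@(5, 7): e=[0,5,25] → X  [on edge]
    (3,3)@(7, 7): e=[12,13,5] → X
    (4,3)@(9, 7): e=[24,21,-15] → .
    (2,4)@(5, 9): e=[-12,7,35] → .
    (3,4)@(7, 9): e=[0,15,15] → X  [on edge]
    (4,4)@(9, 9): e=[12,23,-5] → .
    (4,5)@(9, 11): e=[0,25,5] → X  [on edge]
    (5,6)@(11, 13): e=[0,35,-5] → .  [on edge]
  covered (6 px):
    . . . . . . . .
    . . X . . . . .
    . . X . . . . .
    . . X X . . . .
    . . . X . . . .
    . . . . X . . .
    . . . . . . . .
T1:
  2·area = 24  (B↔C swapped to make it positive)
  edge (2, 12)→(3, 4): d=(1,-8) top-left  bias=+0
  edge (3, 4)→(6, 4): d=(3,0) top-left  bias=+0
  edge (6, 4)→(2, 12): d=(-4,8) right/bottom  bias=-1
    (1,2)@(3, 5): e=[1,3,20] → X
    (2,2)@(5, 5): e=[17,3,4] → X
    (3,2)@(7, 5): e=[33,3,-12] → .
    (1,3)@(3, 7): e=[3,9,12] → X
    (2,3)@(5, 7): e=[19,9,-4] → .
    (1,4)@(3, 9): e=[5,15,4] → X
    (2,4)@(5, 9): e=[21,15,-12] → .
    (1,5)@(3, 11): e=[7,21,-4] → .
  covered (4 px):
    . . . . . . . .
    . . . . . . . .
    . X X . . . . .
    . X . . . . . .
    . X . . . . . .
    . . . . . . . .
    . . . . . . . .
T2:
  2·area = 60
  edge (14, 10)→(4, 12): d=(-10,2) right/bottom  bias=-1
  edge (4, 12)→(14, 4): d=(10,-8) top-left  bias=+0
  edge (14, 4)→(14, 10): d=(0,6) right/bottom  bias=-1
    (6,2)@(13, 5): e=[52,2,6] → X
    (7,2)@(15, 5): e=[48,18,-6] → .
    (5,3)@(11, 7): e=[36,6,18] → X
    (7,3)@(15, 7): e=[28,38,-6] → .
    (4,4)@(9, 9): e=[20,10,30] → X
    (7,4)@(15, 9): e=[8,58,-6] → .
    (3,5)@(7, 11): e=[4,14,42] → X
    (4,5)@(9, 11): e=[0,30,30] → .  [on edge]
    (5,5)@(11, 11): e=[-4,46,18] → .
    (6,5)@(13, 11): e=[-8,62,6] → .
    (3,6)@(7, 13): e=[-16,34,42] → .
  covered (7 px):
    . . . . . . . .
    . . . . . . . .
    . . . . . . X .
    . . . . . X X .
    . . . . X X X .
    . . . X . . . .
    . . . . . . . .
T3:
  2·area = 91  (B↔C swapped to make it positive)
  edge (0, 5)→(13, 2): d=(13,-3) top-left  bias=+0
  edge (13, 2)→(0, 12): d=(-13,10) right/bottom  bias=-1
  edge (0, 12)→(0, 5): d=(0,-7) top-left  bias=+0
    (4,1)@(9, 3): e=[1,27,63] → X
    (5,1)@(11, 3): e=[7,7,77] → X
    (6,1)@(13, 3): e=[13,-13,91] → .
    (0,2)@(1, 5): e=[3,81,7] → X
    (1,2)@(3, 5): e=[9,61,21] → X
    (2,2)@(5, 5): e=[15,41,35] → X
    (3,2)@(7, 5): e=[21,21,49] → X
    (5,2)@(11, 5): e=[33,-19,77] → .
    (0,3)@(1, 7): e=[29,55,7] → X
    (3,3)@(7, 7): e=[47,-5,49] → .
    (4,3)@(9, 7): e=[53,-25,63] → .
    (0,4)@(1, 9): e=[55,29,7] → X
  covered (13 px):
    . . . . . . . .
    . . . . X X . .
    X X X X X . . .
    X X X . . . . .
    X X . . . . . .
    X . . . . . . .
    . . . . . . . .

Z-buffer (winner per pixel, '.' = empty):
  . . . . . . . .
  . . 0 . 3 3 . .
  3 3 3 3 3 . 2 .
  3 3 3 0 . 2 2 .
  3 3 . 0 2 2 2 .
  3 . . 2 0 . . .
  . . . . . . . .

Final: 2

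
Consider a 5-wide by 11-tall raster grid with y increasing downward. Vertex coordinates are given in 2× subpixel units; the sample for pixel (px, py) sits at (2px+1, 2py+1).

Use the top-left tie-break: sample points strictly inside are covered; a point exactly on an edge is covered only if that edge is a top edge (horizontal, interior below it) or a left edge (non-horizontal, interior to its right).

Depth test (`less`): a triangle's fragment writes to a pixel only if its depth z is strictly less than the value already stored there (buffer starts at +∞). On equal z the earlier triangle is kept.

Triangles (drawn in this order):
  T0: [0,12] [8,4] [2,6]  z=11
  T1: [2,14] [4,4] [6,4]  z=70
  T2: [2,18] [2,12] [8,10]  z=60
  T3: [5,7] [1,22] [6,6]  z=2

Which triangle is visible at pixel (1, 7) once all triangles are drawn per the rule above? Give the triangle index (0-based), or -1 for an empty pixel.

T0:
  2·area = 32  (B↔C swapped to make it positive)
  edge (0, 12)→(2, 6): d=(2,-6) top-left  bias=+0
  edge (2, 6)→(8, 4): d=(6,-2) top-left  bias=+0
  edge (8, 4)→(0, 12): d=(-8,8) right/bottom  bias=-1
    (1,1)@(3, 3): e=[0,-16,48] → ·  [on edge]
    (4,1)@(9, 3): e=[36,-4,0] → ·  [on edge]
    (2,2)@(5, 5): e=[16,0,16] → █  [on edge]
    (3,2)@(7, 5): e=[28,4,0] → ·  [on edge]
    (1,3)@(3, 7): e=[8,8,16] → █
    (2,3)@(5, 7): e=[20,12,0] → ·  [on edge]
    (0,4)@(1, 9): e=[0,16,16] → █  [on edge]
    (1,4)@(3, 9): e=[12,20,0] → ·  [on edge]
    (0,5)@(1, 11): e=[4,28,0] → ·  [on edge]
  covered (3 px):
    · · · · ·
    · · · · ·
    · · █ · ·
    · █ · · ·
    █ · · · ·
    · · · · ·
    · · · · ·
    · · · · ·
    · · · · ·
    · · · · ·
    · · · · ·
T1:
  2·area = 20
  edge (2, 14)→(4, 4): d=(2,-10) top-left  bias=+0
  edge (4, 4)→(6, 4): d=(2,0) top-left  bias=+0
  edge (6, 4)→(2, 14): d=(-4,10) right/bottom  bias=-1
    (2,2)@(5, 5): e=[12,2,6] → █
    (3,2)@(7, 5): e=[32,2,-14] → ·
    (2,3)@(5, 7): e=[16,6,-2] → ·
    (1,4)@(3, 9): e=[0,10,10] → █  [on edge]
    (2,4)@(5, 9): e=[20,10,-10] → ·
    (1,5)@(3, 11): e=[4,14,2] → █
    (2,5)@(5, 11): e=[24,14,-18] → ·
    (1,6)@(3, 13): e=[8,18,-6] → ·
    (0,9)@(1, 19): e=[0,30,-10] → ·  [on edge]
  covered (3 px):
    · · · · ·
    · · · · ·
    · · █ · ·
    · · · · ·
    · █ · · ·
    · █ · · ·
    · · · · ·
    · · · · ·
    · · · · ·
    · · · · ·
    · · · · ·
T2:
  2·area = 36
  edge (2, 18)→(2, 12): d=(0,-6) top-left  bias=+0
  edge (2, 12)→(8, 10): d=(6,-2) top-left  bias=+0
  edge (8, 10)→(2, 18): d=(-6,8) right/bottom  bias=-1
    (2,5)@(5, 11): e=[18,0,18] → █  [on edge]
    (3,5)@(7, 11): e=[30,4,2] → █
    (4,5)@(9, 11): e=[42,8,-14] → ·
    (1,6)@(3, 13): e=[6,8,22] → █
    (3,6)@(7, 13): e=[30,16,-10] → ·
    (1,7)@(3, 15): e=[6,20,10] → █
    (2,7)@(5, 15): e=[18,24,-6] → ·
    (1,8)@(3, 17): e=[6,32,-2] → ·
  covered (5 px):
    · · · · ·
    · · · · ·
    · · · · ·
    · · · · ·
    · · · · ·
    · · █ █ ·
    · █ █ · ·
    · █ · · ·
    · · · · ·
    · · · · ·
    · · · · ·
T3:
  2·area = 11  (B↔C swapped to make it positive)
  edge (5, 7)→(6, 6): d=(1,-1) top-left  bias=+0
  edge (6, 6)→(1, 22): d=(-5,16) right/bottom  bias=-1
  edge (1, 22)→(5, 7): d=(4,-15) top-left  bias=+0
    (4,1)@(9, 3): e=[0,-33,44] → ·  [on edge]
    (3,2)@(7, 5): e=[0,-11,22] → ·  [on edge]
    (2,3)@(5, 7): e=[0,11,0] → █  [on edge]
    (3,3)@(7, 7): e=[2,-21,30] → ·
    (1,4)@(3, 9): e=[0,33,-22] → ·  [on edge]
    (2,4)@(5, 9): e=[2,1,8] → █
    (3,4)@(7, 9): e=[4,-31,38] → ·
    (0,5)@(1, 11): e=[0,55,-44] → ·  [on edge]
    (2,5)@(5, 11): e=[4,-9,16] → ·
    (1,7)@(3, 15): e=[6,3,2] → █
    (2,7)@(5, 15): e=[8,-29,32] → ·
    (1,8)@(3, 17): e=[8,-7,10] → ·
  covered (3 px):
    · · · · ·
    · · · · ·
    · · · · ·
    · · █ · ·
    · · █ · ·
    · · · · ·
    · · · · ·
    · █ · · ·
    · · · · ·
    · · · · ·
    · · · · ·

Z-buffer (winner per pixel, '.' = empty):
  . . . . .
  . . . . .
  . . 0 . .
  . 0 3 . .
  0 1 3 . .
  . 1 2 2 .
  . 2 2 . .
  . 3 . . .
  . . . . .
  . . . . .
  . . . . .

Result: 3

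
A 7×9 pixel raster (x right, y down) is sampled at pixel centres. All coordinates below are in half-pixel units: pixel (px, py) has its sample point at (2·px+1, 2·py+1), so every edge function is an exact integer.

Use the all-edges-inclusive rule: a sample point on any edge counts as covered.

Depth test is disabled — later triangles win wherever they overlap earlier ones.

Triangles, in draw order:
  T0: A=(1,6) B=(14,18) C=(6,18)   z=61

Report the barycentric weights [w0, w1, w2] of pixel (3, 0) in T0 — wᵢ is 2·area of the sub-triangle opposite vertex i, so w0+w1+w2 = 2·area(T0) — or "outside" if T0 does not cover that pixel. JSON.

T0:
  2·area = 96
  edge (1, 6)→(14, 18): d=(13,12) inclusive
  edge (14, 18)→(6, 18): d=(-8,0) inclusive
  edge (6, 18)→(1, 6): d=(-5,-12) inclusive
    (1,4)@(3, 9): e=[15,72,9] → █
    (2,4)@(5, 9): e=[-9,72,33] → ·
    (1,5)@(3, 11): e=[41,56,-1] → ·
    (2,5)@(5, 11): e=[17,56,23] → █
    (3,5)@(7, 11): e=[-7,56,47] → ·
    (2,6)@(5, 13): e=[43,40,13] → █
    (3,6)@(7, 13): e=[19,40,37] → █
    (4,6)@(9, 13): e=[-5,40,61] → ·
    (2,7)@(5, 15): e=[69,24,3] → █
    (4,7)@(9, 15): e=[21,24,51] → █
    (5,7)@(11, 15): e=[-3,24,75] → ·
    (2,8)@(5, 17): e=[95,8,-7] → ·
  covered (10 px):
    · · · · · · ·
    · · · · · · ·
    · · · · · · ·
    · · · · · · ·
    · █ · · · · ·
    · · █ · · · ·
    · · █ █ · · ·
    · · █ █ █ · ·
    · · · █ █ █ ·

Answer: "outside"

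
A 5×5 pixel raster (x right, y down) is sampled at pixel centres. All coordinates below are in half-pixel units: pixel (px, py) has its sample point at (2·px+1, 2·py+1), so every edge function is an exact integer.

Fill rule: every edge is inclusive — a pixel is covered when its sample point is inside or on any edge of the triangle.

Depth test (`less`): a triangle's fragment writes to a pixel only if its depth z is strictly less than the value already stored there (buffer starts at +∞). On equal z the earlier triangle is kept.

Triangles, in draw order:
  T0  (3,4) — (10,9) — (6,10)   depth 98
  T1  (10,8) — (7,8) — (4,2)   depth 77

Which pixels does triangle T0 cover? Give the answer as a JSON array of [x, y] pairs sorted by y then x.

T0:
  2·area = 27
  edge (3, 4)→(10, 9): d=(7,5) inclusive
  edge (10, 9)→(6, 10): d=(-4,1) inclusive
  edge (6, 10)→(3, 4): d=(-3,-6) inclusive
    (2,3)@(5, 7): e=[11,13,3] → X
    (3,3)@(7, 7): e=[1,11,15] → X
    (4,3)@(9, 7): e=[-9,9,27] → .
    (2,4)@(5, 9): e=[25,5,-3] → .
    (3,4)@(7, 9): e=[15,3,9] → X
    (4,4)@(9, 9): e=[5,1,21] → X
  covered (4 px):
    . . . . .
    . . . . .
    . . . . .
    . . X X .
    . . . X X
T1:
  2·area = 18
  edge (10, 8)→(7, 8): d=(-3,0) inclusive
  edge (7, 8)→(4, 2): d=(-3,-6) inclusive
  edge (4, 2)→(10, 8): d=(6,6) inclusive
    (1,0)@(3, 1): e=[21,-3,0] → .  [on edge]
    (2,1)@(5, 3): e=[15,3,0] → X  [on edge]
    (3,1)@(7, 3): e=[15,15,-12] → .
    (2,2)@(5, 5): e=[9,-3,12] → .
    (3,2)@(7, 5): e=[9,9,0] → X  [on edge]
    (4,2)@(9, 5): e=[9,21,-12] → .
    (3,3)@(7, 7): e=[3,3,12] → X
    (4,3)@(9, 7): e=[3,15,0] → X  [on edge]
    (3,4)@(7, 9): e=[-3,-3,24] → .
    (4,4)@(9, 9): e=[-3,9,12] → .
  covered (4 px):
    . . . . .
    . . X . .
    . . . X .
    . . . X X
    . . . . .

Final: [[2,3],[3,3],[3,4],[4,4]]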